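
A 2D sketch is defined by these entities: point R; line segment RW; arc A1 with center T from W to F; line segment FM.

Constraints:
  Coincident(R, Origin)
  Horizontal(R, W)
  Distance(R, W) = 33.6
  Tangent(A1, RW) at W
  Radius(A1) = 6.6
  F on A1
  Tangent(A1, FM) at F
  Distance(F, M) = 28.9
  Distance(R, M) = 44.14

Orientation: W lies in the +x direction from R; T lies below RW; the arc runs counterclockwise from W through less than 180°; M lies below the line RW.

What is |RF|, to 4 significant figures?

27.76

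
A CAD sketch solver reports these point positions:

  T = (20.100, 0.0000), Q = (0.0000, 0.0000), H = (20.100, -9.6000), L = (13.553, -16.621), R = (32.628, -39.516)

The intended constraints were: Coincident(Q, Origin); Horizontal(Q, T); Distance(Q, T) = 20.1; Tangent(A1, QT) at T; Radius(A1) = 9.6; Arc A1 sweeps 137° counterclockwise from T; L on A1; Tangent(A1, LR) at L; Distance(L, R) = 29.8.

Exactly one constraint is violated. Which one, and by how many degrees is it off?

Tangent(A1, LR) at L — off by 7.20°.

Q = (0.00, 0.00) ✓; Q.y = 0.00, T.y = 0.00 ✓; |QT| = 20.10 ✓; ∠(HT, TQ) = 90.00° ✓; |HT| = 9.600 ✓; bearing(H→L) − bearing(H→T) = 137.0° ✓; |HL| = 9.600 ✓; ∠(HL, LR) = 97.20° ✗; |LR| = 29.80 ✓.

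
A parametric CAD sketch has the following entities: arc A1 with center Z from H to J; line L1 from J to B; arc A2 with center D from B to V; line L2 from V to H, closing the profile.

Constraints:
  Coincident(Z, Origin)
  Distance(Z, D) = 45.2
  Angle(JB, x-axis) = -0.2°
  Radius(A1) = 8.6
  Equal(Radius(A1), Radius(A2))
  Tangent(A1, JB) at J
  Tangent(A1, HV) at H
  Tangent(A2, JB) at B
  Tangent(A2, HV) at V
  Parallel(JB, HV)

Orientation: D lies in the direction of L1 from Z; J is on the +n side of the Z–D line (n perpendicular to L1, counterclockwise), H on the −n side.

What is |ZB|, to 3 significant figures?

46.0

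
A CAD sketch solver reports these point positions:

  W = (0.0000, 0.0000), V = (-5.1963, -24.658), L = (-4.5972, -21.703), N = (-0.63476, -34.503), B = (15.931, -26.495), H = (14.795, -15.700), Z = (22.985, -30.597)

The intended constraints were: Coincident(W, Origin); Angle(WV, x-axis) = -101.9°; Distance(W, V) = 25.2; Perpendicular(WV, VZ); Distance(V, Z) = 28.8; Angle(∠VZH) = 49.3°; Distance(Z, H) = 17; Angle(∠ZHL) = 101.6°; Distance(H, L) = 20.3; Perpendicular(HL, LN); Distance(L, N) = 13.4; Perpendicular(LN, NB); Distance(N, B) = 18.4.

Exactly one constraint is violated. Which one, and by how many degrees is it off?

Perpendicular(LN, NB) — off by 8.60°.

W = (0.00, 0.00) ✓; WV at -101.9° ✓; |WV| = 25.20 ✓; ∠(WV, VZ) = 90.00° ✓; |VZ| = 28.80 ✓; ∠VZH = 49.30° ✓; |ZH| = 17.00 ✓; ∠ZHL = 101.6° ✓; |HL| = 20.30 ✓; ∠(HL, LN) = 90.00° ✓; |LN| = 13.40 ✓; ∠(LN, NB) = 98.60° ✗; |NB| = 18.40 ✓.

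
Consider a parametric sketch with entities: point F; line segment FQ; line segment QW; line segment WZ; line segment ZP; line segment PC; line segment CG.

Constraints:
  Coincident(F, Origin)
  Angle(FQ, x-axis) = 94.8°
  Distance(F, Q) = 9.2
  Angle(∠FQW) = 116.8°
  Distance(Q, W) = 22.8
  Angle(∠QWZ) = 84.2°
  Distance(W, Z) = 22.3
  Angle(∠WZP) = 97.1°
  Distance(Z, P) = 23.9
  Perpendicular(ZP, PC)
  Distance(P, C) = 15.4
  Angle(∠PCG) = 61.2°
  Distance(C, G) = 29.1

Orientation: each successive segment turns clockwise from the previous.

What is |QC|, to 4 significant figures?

8.211

F is at the origin; FQ runs at 94.8° with length 9.2, so Q = (-0.7698, 9.168). ∠FQW = 116.8° gives QW at 31.60° from the x-axis; with |QW| = 22.8, W = (18.65, 21.11). ∠QWZ = 84.2° gives WZ at -64.20° from the x-axis; with |WZ| = 22.3, Z = (28.36, 1.038). ∠WZP = 97.1° gives ZP at -147.1° from the x-axis; with |ZP| = 23.9, P = (8.288, -11.94). ZP ⟂ PC, so PC runs at 122.9°; with |PC| = 15.4, C = (-0.07661, 0.9858). Then |QC| = |C − Q| = 8.211.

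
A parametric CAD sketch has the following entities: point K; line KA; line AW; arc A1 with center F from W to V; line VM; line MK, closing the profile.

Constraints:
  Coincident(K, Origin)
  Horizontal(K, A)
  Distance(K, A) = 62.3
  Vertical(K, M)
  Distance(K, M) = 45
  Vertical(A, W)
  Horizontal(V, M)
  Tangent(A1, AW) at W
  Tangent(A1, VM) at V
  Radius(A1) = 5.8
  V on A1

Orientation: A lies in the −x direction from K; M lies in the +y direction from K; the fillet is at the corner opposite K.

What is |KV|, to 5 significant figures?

72.231

K is at the origin; KA is horizontal with |KA| = 62.3 and A on the −x side, so A = (-62.300, 0.0000). K and M share the same x with |KM| = 45.0 and M on the +y side, so M = (0.0000, 45.000). The virtual corner opposite K is at (-62.300, 45.000). Tangency of A1 to AW means the radius FW is perpendicular to AW and the tangent condition forces FV to be normal to VM, with radius 5.8, so the center F sits 5.8 in from both sides at F = (-56.500, 39.200). That places the tangent points at W = (-62.300, 39.200) on AW and V = (-56.500, 45.000) on VM. Then |KV| = |V − K| = 72.231.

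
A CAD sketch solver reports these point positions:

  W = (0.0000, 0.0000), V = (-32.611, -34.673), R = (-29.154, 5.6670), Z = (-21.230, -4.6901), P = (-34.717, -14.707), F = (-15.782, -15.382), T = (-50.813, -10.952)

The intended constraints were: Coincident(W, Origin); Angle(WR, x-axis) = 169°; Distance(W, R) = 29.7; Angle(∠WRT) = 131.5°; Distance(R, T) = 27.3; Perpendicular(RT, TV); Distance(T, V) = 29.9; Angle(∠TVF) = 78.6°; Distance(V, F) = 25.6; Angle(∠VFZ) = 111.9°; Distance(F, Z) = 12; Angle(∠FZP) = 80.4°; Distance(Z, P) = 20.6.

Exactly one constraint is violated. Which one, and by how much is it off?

Distance(Z, P) = 20.6 — off by 3.80.

W = (0.00, 0.00) ✓; WR at 169.0° ✓; |WR| = 29.70 ✓; ∠WRT = 131.5° ✓; |RT| = 27.30 ✓; ∠(RT, TV) = 90.00° ✓; |TV| = 29.90 ✓; ∠TVF = 78.60° ✓; |VF| = 25.60 ✓; ∠VFZ = 111.9° ✓; |FZ| = 12.00 ✓; ∠FZP = 80.40° ✓; |ZP| = 16.80 ✗.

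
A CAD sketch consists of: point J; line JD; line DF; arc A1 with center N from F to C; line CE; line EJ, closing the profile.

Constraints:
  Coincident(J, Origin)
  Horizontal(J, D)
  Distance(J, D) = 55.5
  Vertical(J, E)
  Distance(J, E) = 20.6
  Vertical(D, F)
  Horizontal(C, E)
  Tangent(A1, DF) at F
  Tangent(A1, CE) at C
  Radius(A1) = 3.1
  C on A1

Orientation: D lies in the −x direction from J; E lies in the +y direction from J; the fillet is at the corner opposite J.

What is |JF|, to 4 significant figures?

58.19

The virtual corner opposite J is at (-55.50, 20.60). Tangency of A1 to DF means the radius NF is perpendicular to DF and tangency of A1 to CE means the radius NC is perpendicular to CE, with radius 3.1, so the center N sits 3.1 in from both sides at N = (-52.40, 17.50). That places the tangent points at F = (-55.50, 17.50) on DF and C = (-52.40, 20.60) on CE. Then |JF| = |F − J| = 58.19.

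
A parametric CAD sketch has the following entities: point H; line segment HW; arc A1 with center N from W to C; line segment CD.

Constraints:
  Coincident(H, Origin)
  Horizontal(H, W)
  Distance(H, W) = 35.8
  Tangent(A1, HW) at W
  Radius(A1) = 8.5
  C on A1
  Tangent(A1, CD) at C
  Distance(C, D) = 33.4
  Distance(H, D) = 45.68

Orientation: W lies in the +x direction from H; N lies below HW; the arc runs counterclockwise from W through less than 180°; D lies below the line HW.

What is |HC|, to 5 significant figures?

28.321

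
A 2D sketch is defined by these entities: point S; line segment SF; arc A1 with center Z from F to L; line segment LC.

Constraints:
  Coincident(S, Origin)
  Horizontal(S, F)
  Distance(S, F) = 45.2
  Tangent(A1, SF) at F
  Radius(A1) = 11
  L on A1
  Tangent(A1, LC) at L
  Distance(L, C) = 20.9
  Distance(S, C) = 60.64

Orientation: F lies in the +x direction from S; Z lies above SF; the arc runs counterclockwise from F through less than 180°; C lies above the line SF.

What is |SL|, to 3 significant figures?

57.5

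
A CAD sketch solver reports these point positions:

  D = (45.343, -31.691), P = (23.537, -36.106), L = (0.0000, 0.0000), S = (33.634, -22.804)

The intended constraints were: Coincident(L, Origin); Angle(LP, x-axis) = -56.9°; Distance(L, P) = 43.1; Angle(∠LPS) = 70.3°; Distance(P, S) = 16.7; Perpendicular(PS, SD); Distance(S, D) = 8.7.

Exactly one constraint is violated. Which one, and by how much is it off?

Distance(S, D) = 8.7 — off by 6.00.

L = (0.00, 0.00) ✓; LP at -56.90° ✓; |LP| = 43.10 ✓; ∠LPS = 70.30° ✓; |PS| = 16.70 ✓; ∠(PS, SD) = 90.00° ✓; |SD| = 14.70 ✗.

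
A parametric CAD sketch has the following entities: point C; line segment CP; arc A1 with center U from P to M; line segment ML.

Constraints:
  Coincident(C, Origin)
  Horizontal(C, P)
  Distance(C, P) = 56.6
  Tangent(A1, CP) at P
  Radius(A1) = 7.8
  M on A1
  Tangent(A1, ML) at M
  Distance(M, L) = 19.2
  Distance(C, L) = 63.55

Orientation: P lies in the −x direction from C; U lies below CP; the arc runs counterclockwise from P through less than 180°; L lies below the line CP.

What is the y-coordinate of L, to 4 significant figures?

-28.52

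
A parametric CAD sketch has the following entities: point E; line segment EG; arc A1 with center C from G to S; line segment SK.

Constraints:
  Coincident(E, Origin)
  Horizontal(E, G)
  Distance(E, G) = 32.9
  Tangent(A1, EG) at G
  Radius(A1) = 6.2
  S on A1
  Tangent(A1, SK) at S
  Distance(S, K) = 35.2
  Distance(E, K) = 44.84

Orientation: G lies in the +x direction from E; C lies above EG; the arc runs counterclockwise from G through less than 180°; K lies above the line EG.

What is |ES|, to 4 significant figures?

39.38

Checks: |CS| = 6.200 ✓; ∠(CS, SK) = 90.00° ✓; |SK| = 35.20 ✓; |EK| = 44.84 ✓.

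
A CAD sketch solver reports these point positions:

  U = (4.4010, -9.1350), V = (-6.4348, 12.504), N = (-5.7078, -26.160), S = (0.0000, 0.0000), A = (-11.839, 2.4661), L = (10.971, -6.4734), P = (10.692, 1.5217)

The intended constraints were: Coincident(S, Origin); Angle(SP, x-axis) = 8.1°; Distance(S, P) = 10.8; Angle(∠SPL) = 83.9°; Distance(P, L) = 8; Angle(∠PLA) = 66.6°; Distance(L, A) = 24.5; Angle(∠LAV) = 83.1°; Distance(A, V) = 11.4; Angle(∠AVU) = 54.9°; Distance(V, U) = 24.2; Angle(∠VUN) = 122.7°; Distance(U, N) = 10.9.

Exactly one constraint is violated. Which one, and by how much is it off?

Distance(U, N) = 10.9 — off by 8.90.

S = (0.00, 0.00) ✓; SP at 8.100° ✓; |SP| = 10.80 ✓; ∠SPL = 83.90° ✓; |PL| = 8.000 ✓; ∠PLA = 66.60° ✓; |LA| = 24.50 ✓; ∠LAV = 83.10° ✓; |AV| = 11.40 ✓; ∠AVU = 54.90° ✓; |VU| = 24.20 ✓; ∠VUN = 122.7° ✓; |UN| = 19.80 ✗.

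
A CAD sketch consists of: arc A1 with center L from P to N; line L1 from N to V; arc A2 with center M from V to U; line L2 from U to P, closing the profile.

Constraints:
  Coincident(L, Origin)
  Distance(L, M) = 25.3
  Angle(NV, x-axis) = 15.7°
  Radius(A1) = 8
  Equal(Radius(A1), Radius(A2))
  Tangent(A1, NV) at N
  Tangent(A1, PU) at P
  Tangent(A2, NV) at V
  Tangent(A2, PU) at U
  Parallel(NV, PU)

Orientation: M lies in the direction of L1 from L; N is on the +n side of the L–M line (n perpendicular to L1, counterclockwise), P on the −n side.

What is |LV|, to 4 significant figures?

26.53

The slot axis is L1's direction at 15.7°, so u = (cos 15.7°, sin 15.7°) = (0.9627, 0.2706) and n = (−sin 15.7°, cos 15.7°) = (-0.2706, 0.9627). L is at the origin and M lies 25.3 along u from L, so M = 25.3·u = (24.36, 6.846). Tangency of A1 to both parallel lines with radius 8.0 puts N and P at L ± 8.0·n: N = (-2.165, 7.702), P = (2.165, -7.702). Equal radii place V and U the same way about M: V = M + 8.0·n = (22.19, 14.55), U = M − 8.0·n = (26.52, -0.8553). Then |LV| = |V − L| = 26.53.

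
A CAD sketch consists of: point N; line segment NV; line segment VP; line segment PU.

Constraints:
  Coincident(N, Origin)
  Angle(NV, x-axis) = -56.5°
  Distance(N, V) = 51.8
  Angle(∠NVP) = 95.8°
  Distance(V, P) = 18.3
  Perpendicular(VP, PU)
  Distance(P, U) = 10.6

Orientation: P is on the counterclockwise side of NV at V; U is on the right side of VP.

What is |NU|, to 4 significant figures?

66.44

∠NVP = 95.8°, so VP runs at -56.5° + (180° − 95.8°) = 27.70° from the x-axis; with |VP| = 18.3, P = V + 18.3·(cos 27.70°, sin 27.70°) = (44.79, -34.69). VP is perpendicular to PU; with |PU| = 10.6 on the right of VP, U = P + 10.6·(0.4648, -0.8854) = (49.72, -44.07). Then |NU| = |U − N| = 66.44.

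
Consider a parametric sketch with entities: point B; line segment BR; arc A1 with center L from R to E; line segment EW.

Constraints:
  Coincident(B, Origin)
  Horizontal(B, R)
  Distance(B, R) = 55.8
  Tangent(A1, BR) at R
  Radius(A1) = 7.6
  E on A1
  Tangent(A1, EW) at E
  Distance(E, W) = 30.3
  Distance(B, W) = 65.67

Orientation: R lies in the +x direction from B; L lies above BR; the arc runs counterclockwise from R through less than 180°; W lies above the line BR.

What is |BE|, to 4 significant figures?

63.78

B is at the origin; B and R share the same y with |BR| = 55.8 and R on the +x side, so R = (55.80, 0.000). A1 meets BR tangentially, so LR is at right angles to BR, so L = R + (0, 7.6) = (55.80, 7.600). Since LE ⟂ EW (tangency), |LW| = √(7.6² + 30.3²) = 31.24 regardless of where E sits on A1. So W lies on both circle(B, 65.67) and circle(L, 31.24); the above-BR intersection is W = (53.04, 38.72). E is the foot of the tangent from W: E = (62.98, 10.09).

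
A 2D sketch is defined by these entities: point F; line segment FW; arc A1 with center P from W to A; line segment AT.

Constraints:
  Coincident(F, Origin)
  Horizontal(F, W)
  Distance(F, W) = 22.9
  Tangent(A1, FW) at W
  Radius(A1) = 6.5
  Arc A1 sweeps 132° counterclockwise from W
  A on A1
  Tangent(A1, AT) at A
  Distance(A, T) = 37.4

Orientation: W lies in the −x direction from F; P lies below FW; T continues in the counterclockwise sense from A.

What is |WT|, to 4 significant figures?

43.60

F is at the origin; F and W share the same y with |FW| = 22.9 and W on the −x side, so W = (-22.90, 0.000). Since A1 is tangent to FW there, PW ⟂ FW, so P = W + (0, -6.5) = (-22.90, -6.500). On A1, W sits at bearing 90° from P; a 132° counterclockwise sweep puts A at bearing 222°, so A = P + 6.5·(cos 222°, sin 222°) = (-27.73, -10.85). The tangent condition forces PA to be normal to AT, so AT runs along (−sin 222°, cos 222°); with |AT| = 37.4, T = (-2.705, -38.64). Then |WT| = |T − W| = 43.60.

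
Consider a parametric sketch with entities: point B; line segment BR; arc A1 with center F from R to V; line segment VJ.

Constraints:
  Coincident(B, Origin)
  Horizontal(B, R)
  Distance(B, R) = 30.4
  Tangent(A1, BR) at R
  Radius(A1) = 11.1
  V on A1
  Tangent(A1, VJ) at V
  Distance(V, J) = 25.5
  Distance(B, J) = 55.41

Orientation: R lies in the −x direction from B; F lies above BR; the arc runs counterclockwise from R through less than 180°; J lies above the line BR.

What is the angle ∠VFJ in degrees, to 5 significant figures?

66.477°

Checks: |FV| = 11.10 ✓; ∠(FV, VJ) = 90.00° ✓; |VJ| = 25.50 ✓; |BJ| = 55.41 ✓.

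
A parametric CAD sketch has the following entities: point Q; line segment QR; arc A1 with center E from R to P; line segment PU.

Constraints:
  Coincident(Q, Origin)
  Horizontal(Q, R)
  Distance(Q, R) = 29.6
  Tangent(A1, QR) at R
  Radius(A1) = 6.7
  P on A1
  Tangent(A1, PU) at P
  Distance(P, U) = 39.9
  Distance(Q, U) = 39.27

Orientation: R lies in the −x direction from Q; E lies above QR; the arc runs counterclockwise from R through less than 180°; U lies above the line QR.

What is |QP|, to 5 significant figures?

23.936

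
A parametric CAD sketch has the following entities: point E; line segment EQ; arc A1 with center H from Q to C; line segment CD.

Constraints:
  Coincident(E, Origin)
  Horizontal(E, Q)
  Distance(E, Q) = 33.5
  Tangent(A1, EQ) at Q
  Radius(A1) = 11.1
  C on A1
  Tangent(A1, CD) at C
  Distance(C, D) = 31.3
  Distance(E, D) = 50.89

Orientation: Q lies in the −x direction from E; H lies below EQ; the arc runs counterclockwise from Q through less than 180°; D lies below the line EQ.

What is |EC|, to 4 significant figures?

46.15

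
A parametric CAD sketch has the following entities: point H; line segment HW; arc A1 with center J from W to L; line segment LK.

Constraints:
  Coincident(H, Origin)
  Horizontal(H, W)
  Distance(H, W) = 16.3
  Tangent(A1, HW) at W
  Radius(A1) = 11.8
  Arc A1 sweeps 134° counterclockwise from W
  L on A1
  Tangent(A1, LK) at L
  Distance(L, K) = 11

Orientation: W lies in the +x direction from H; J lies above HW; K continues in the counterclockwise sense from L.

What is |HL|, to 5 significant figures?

31.849

H is at the origin; HW is horizontal with |HW| = 16.3 and W on the +x side, so W = (16.300, 0.0000). Since A1 is tangent to HW there, JW ⟂ HW, so J = W + (0, 11.8) = (16.300, 11.800). On A1, W sits at bearing -90° from J; a 134° counterclockwise sweep puts L at bearing 44°, so L = J + 11.8·(cos 44°, sin 44°) = (24.788, 19.997). Then |HL| = |L − H| = 31.849.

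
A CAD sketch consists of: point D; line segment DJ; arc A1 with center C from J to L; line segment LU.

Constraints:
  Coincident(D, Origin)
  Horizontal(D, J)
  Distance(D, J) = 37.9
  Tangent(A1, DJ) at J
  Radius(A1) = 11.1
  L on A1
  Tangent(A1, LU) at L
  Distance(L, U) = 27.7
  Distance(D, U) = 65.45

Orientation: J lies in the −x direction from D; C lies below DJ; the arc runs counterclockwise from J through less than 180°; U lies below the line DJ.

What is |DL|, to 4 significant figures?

49.48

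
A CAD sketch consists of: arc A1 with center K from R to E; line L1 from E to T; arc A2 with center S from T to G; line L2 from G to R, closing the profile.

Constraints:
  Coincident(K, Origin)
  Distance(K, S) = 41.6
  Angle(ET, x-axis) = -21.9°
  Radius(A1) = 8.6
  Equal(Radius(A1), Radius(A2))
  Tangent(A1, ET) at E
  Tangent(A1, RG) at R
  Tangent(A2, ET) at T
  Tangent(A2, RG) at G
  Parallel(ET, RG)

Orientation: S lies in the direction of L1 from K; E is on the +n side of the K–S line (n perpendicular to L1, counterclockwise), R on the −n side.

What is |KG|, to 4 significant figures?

42.48

The slot axis is L1's direction at -21.9°, so u = (cos -21.9°, sin -21.9°) = (0.9278, -0.3730) and n = (−sin -21.9°, cos -21.9°) = (0.3730, 0.9278). K is at the origin and S lies 41.6 along u from K, so S = 41.6·u = (38.60, -15.52). Tangency of A1 to both parallel lines with radius 8.6 puts E and R at K ± 8.6·n: E = (3.208, 7.979), R = (-3.208, -7.979). Equal radii place T and G the same way about S: T = S + 8.6·n = (41.81, -7.537), G = S − 8.6·n = (35.39, -23.50). Then |KG| = |G − K| = 42.48.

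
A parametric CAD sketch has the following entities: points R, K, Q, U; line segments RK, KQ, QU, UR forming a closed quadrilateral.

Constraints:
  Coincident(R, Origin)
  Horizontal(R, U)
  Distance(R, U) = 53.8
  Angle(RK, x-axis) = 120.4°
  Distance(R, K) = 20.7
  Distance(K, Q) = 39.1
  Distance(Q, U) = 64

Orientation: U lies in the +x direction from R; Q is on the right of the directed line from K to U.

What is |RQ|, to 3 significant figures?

22.1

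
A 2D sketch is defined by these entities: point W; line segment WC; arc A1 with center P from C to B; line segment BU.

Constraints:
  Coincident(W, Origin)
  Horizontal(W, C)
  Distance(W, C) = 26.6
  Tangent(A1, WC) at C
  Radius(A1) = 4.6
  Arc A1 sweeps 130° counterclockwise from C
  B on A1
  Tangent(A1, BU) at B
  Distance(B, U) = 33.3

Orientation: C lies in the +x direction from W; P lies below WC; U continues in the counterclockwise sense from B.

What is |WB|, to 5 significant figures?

24.282

W is at the origin; WC is horizontal with |WC| = 26.6 and C on the +x side, so C = (26.600, 0.0000). A1 meets WC tangentially, so PC is at right angles to WC, so P = C + (0, -4.6) = (26.600, -4.6000). On A1, C sits at bearing 90° from P; a 130° counterclockwise sweep puts B at bearing 220°, so B = P + 4.6·(cos 220°, sin 220°) = (23.076, -7.5568). Then |WB| = |B − W| = 24.282.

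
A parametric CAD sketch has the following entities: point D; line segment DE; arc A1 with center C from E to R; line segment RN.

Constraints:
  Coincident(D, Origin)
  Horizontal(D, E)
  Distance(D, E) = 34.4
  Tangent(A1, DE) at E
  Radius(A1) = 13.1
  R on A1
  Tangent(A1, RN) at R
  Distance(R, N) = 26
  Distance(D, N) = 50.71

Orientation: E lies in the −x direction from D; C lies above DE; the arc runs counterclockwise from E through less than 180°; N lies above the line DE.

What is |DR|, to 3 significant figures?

27.4

D is at the origin; D and E share the same y with |DE| = 34.4 and E on the −x side, so E = (-34.4, 0.00). A1 meets DE tangentially, so CE is at right angles to DE, so C = E + (0, 13.1) = (-34.4, 13.1). Since CR ⟂ RN (tangency), |CN| = √(13.1² + 26.0²) = 29.1 regardless of where R sits on A1. So N lies on both circle(D, 50.71) and circle(C, 29.1); the above-DE intersection is N = (-28.9, 41.7). R is the foot of the tangent from N: R = (-21.8, 16.7).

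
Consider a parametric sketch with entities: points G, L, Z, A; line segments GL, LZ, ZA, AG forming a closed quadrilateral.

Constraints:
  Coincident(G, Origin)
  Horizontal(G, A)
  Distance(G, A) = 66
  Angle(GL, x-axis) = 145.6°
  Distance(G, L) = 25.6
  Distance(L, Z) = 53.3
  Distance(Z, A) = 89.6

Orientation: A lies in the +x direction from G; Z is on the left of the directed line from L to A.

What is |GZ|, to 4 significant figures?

62.58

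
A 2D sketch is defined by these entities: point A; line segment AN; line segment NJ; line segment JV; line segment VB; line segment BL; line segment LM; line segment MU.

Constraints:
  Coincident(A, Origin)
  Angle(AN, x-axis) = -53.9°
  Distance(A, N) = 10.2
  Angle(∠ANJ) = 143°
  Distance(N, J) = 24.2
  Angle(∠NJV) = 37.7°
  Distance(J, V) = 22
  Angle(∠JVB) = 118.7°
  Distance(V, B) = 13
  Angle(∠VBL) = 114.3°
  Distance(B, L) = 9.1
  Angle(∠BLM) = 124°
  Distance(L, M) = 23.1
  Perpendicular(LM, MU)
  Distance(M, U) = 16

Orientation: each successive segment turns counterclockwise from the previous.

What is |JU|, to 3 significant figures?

1.58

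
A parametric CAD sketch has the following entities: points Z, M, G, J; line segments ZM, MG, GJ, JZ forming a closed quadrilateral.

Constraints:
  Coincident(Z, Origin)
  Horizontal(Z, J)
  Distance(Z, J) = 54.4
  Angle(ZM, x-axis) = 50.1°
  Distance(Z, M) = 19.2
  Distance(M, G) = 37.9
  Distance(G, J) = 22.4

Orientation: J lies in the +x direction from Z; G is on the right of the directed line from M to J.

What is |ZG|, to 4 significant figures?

39.55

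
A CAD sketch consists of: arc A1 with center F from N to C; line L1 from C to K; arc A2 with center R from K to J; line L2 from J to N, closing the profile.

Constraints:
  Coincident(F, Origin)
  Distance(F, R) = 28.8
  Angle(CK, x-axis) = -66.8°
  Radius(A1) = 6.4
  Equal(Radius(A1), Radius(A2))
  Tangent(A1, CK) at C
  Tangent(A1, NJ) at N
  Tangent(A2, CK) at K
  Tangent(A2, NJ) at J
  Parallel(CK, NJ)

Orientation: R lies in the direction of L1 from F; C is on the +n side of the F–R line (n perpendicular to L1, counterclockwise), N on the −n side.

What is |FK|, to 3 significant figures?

29.5

The slot axis is L1's direction at -66.8°, so u = (cos -66.8°, sin -66.8°) = (0.394, -0.919) and n = (−sin -66.8°, cos -66.8°) = (0.919, 0.394). F is at the origin and R lies 28.8 along u from F, so R = 28.8·u = (11.3, -26.5). Tangency of A1 to both parallel lines with radius 6.4 puts C and N at F ± 6.4·n: C = (5.88, 2.52), N = (-5.88, -2.52). Equal radii place K and J the same way about R: K = R + 6.4·n = (17.2, -23.9), J = R − 6.4·n = (5.46, -29.0). Then |FK| = |K − F| = 29.5.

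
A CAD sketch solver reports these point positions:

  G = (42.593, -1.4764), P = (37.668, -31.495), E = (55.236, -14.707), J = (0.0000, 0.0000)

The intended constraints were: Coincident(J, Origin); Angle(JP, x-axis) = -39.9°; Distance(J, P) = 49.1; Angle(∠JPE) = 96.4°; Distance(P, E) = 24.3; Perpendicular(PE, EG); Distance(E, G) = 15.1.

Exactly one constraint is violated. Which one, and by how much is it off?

Distance(E, G) = 15.1 — off by 3.20.

J = (0.00, 0.00) ✓; JP at -39.90° ✓; |JP| = 49.10 ✓; ∠JPE = 96.40° ✓; |PE| = 24.30 ✓; ∠(PE, EG) = 90.00° ✓; |EG| = 18.30 ✗.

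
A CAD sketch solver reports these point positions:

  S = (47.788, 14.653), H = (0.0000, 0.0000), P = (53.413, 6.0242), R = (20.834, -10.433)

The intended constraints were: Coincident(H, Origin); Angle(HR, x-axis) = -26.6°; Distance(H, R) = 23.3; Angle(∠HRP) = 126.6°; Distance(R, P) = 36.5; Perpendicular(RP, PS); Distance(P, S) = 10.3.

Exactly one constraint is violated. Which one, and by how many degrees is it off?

Perpendicular(RP, PS) — off by 6.30°.

H = (0.00, 0.00) ✓; HR at -26.60° ✓; |HR| = 23.30 ✓; ∠HRP = 126.6° ✓; |RP| = 36.50 ✓; ∠(RP, PS) = 96.30° ✗; |PS| = 10.30 ✓.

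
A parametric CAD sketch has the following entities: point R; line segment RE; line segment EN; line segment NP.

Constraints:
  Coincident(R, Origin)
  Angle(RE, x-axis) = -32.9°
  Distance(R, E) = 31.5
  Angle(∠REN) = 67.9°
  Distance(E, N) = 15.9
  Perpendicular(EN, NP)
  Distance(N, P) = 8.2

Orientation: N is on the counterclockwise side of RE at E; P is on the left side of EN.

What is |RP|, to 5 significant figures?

21.373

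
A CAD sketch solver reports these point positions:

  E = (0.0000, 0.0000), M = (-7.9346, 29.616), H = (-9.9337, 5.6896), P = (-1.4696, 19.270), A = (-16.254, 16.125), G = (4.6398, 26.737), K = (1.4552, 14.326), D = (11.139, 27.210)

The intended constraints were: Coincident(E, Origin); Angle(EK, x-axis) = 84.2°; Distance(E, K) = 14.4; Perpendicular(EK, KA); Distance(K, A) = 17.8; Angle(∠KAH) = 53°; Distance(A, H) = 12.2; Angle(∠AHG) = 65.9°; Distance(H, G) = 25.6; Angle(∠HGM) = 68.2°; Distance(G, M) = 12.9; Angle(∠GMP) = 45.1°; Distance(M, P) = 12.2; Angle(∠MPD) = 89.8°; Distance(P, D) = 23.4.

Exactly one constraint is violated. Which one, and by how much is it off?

Distance(P, D) = 23.4 — off by 8.50.

E = (0.00, 0.00) ✓; EK at 84.20° ✓; |EK| = 14.40 ✓; ∠(EK, KA) = 90.00° ✓; |KA| = 17.80 ✓; ∠KAH = 53.00° ✓; |AH| = 12.20 ✓; ∠AHG = 65.90° ✓; |HG| = 25.60 ✓; ∠HGM = 68.20° ✓; |GM| = 12.90 ✓; ∠GMP = 45.10° ✓; |MP| = 12.20 ✓; ∠MPD = 89.80° ✓; |PD| = 14.90 ✗.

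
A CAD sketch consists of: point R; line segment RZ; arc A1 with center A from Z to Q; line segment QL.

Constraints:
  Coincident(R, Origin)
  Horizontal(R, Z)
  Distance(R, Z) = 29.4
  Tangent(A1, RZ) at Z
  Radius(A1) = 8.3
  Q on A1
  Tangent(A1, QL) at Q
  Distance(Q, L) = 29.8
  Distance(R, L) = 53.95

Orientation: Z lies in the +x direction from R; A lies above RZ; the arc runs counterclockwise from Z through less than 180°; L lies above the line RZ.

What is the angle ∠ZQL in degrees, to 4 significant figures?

135.7°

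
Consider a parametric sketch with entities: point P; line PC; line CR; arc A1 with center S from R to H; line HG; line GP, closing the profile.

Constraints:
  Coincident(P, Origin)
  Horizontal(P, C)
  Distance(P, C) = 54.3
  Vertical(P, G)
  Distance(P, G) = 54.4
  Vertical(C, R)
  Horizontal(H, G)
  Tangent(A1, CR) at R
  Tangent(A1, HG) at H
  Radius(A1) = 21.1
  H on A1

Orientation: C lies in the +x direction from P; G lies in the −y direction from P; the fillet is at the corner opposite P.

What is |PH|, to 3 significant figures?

63.7

The virtual corner opposite P is at (54.3, -54.4). The tangent condition forces SR to be normal to CR and the tangent condition forces SH to be normal to HG, with radius 21.1, so the center S sits 21.1 in from both sides at S = (33.2, -33.3). That places the tangent points at R = (54.3, -33.3) on CR and H = (33.2, -54.4) on HG. Then |PH| = |H − P| = 63.7.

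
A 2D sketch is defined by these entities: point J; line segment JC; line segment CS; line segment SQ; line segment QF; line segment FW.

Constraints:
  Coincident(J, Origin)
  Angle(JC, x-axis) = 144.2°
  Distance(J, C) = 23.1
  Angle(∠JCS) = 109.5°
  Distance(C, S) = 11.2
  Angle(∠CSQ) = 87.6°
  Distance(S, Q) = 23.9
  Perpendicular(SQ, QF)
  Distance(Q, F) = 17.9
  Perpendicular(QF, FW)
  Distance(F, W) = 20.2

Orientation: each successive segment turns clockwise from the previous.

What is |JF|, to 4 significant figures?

1.355

∠CSQ = 87.6° gives SQ at -18.70° from the x-axis; with |SQ| = 23.9, Q = (7.046, 16.60). The perpendicularity gives QF at right angles to SQ, so QF runs at -108.7°; with |QF| = 17.9, F = (1.307, -0.3554). Then |JF| = |F − J| = 1.355.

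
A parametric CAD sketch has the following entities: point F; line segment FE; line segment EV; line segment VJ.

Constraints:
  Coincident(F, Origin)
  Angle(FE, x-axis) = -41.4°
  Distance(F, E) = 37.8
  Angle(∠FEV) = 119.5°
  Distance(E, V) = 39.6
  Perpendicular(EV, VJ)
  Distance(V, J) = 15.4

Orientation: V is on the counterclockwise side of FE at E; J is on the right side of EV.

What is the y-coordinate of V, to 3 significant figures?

-12.0

F is at the origin; FE runs at -41.4° with length 37.8, so E = 37.8·(cos -41.4°, sin -41.4°) = (28.4, -25.0). ∠FEV = 119.5°, so EV runs at -41.4° + (180° − 119.5°) = 19.1° from the x-axis; with |EV| = 39.6, V = E + 39.6·(cos 19.1°, sin 19.1°) = (65.8, -12.0). So V.y = -12.0.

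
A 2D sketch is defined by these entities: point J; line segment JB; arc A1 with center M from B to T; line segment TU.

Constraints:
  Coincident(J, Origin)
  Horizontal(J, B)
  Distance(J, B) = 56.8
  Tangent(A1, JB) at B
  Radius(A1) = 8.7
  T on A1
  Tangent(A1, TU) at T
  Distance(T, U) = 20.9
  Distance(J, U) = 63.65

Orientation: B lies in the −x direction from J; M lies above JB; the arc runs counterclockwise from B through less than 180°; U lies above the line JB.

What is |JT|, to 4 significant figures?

49.93

Checks: ∠(MB, BJ) = 90.00° ✓; |MT| = 8.700 ✓; ∠(MT, TU) = 90.00° ✓; |TU| = 20.90 ✓; |JU| = 63.65 ✓.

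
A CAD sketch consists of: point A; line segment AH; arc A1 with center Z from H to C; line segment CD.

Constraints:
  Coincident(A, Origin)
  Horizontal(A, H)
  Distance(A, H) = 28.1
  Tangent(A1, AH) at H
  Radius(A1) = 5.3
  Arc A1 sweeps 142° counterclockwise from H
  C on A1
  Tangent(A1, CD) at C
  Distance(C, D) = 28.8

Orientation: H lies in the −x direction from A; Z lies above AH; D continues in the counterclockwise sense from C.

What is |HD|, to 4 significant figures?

33.43

A is at the origin; AH is horizontal with |AH| = 28.1 and H on the −x side, so H = (-28.10, 0.000). Since A1 is tangent to AH there, ZH ⟂ AH, so Z = H + (0, 5.3) = (-28.10, 5.300). On A1, H sits at bearing -90° from Z; a 142° counterclockwise sweep puts C at bearing 52°, so C = Z + 5.3·(cos 52°, sin 52°) = (-24.84, 9.476). Tangency of A1 to CD means the radius ZC is perpendicular to CD, so CD runs along (−sin 52°, cos 52°); with |CD| = 28.8, D = (-47.53, 27.21). Then |HD| = |D − H| = 33.43.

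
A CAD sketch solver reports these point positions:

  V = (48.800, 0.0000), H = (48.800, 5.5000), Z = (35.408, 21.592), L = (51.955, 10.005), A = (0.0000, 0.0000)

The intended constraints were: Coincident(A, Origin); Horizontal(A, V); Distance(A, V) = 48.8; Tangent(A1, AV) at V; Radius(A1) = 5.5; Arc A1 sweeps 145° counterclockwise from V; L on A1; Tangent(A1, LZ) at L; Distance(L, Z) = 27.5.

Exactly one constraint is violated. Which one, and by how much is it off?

Distance(L, Z) = 27.5 — off by 7.30.

A = (0.00, 0.00) ✓; A.y = 0.00, V.y = 0.00 ✓; |AV| = 48.80 ✓; ∠(HV, VA) = 90.00° ✓; |HV| = 5.500 ✓; bearing(H→L) − bearing(H→V) = 145.0° ✓; |HL| = 5.500 ✓; ∠(HL, LZ) = 90.00° ✓; |LZ| = 20.20 ✗.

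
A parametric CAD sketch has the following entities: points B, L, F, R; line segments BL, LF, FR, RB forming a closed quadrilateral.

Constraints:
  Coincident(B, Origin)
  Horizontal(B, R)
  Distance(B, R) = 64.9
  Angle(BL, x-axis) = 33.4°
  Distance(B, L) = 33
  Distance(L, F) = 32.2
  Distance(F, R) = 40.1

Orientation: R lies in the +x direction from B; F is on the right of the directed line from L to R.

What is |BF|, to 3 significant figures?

30.7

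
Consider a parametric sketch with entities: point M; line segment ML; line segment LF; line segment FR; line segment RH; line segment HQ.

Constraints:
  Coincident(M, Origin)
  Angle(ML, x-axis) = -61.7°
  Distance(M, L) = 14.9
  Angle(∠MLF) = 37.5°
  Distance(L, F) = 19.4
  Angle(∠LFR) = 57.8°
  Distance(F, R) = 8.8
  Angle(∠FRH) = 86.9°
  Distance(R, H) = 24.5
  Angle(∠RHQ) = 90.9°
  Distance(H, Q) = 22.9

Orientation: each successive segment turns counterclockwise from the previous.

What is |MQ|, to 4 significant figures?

34.93

M is at the origin; ML runs at -61.7° with length 14.9, so L = (7.064, -13.12). ∠MLF = 37.5° gives LF at 80.80° from the x-axis; with |LF| = 19.4, F = (10.17, 6.031). ∠LFR = 57.8° gives FR at -157.0° from the x-axis; with |FR| = 8.8, R = (2.065, 2.593). ∠FRH = 86.9° gives RH at -63.90° from the x-axis; with |RH| = 24.5, H = (12.84, -19.41). ∠RHQ = 90.9° gives HQ at 25.20° from the x-axis; with |HQ| = 22.9, Q = (33.56, -9.658). Then |MQ| = |Q − M| = 34.93.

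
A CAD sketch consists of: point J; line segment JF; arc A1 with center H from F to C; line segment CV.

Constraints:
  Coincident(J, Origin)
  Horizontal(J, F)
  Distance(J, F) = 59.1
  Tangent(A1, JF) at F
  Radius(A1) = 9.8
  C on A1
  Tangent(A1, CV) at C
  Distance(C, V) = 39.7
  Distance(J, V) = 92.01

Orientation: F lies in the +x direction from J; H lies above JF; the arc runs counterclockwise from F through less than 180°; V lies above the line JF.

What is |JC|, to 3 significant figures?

68.8

Checks: J = (0.00, 0.00) ✓; |HC| = 9.800 ✓; ∠(HC, CV) = 90.00° ✓; |CV| = 39.70 ✓; |JV| = 92.01 ✓.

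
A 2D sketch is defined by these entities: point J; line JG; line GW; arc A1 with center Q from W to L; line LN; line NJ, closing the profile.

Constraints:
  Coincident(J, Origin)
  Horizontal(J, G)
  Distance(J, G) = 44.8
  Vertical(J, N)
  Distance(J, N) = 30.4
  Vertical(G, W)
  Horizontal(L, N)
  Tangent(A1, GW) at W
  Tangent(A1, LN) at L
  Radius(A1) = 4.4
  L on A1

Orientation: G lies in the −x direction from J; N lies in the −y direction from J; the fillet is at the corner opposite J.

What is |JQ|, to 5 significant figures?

48.043

J and N share the same x with |JN| = 30.4 and N on the −y side, so N = (0.0000, -30.400). The virtual corner opposite J is at (-44.800, -30.400). Since A1 is tangent to GW there, QW ⟂ GW and the tangent condition forces QL to be normal to LN, with radius 4.4, so the center Q sits 4.4 in from both sides at Q = (-40.400, -26.000). Then |JQ| = |Q − J| = 48.043.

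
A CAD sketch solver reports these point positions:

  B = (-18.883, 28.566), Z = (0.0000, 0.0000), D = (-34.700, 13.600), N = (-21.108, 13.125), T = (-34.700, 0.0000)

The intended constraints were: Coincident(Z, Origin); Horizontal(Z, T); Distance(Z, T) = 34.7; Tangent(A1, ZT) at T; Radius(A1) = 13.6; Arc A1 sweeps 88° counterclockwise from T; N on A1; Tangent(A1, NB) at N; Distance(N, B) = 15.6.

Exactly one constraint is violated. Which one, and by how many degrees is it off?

Tangent(A1, NB) at N — off by 6.20°.

Z = (0.00, 0.00) ✓; Z.y = 0.00, T.y = 0.00 ✓; |ZT| = 34.70 ✓; ∠(DT, TZ) = 90.00° ✓; |DT| = 13.60 ✓; bearing(D→N) − bearing(D→T) = 88.00° ✓; |DN| = 13.60 ✓; ∠(DN, NB) = 96.20° ✗; |NB| = 15.60 ✓.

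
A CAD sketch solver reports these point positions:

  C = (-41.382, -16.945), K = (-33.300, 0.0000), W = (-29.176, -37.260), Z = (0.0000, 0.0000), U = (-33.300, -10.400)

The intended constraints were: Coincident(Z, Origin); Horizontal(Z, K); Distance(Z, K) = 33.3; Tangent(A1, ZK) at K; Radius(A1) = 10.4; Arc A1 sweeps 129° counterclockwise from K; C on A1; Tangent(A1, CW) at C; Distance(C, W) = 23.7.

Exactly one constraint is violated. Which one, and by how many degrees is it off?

Tangent(A1, CW) at C — off by 8.00°.

Z = (0.00, 0.00) ✓; Z.y = 0.00, K.y = 0.00 ✓; |ZK| = 33.30 ✓; ∠(UK, KZ) = 90.00° ✓; |UK| = 10.40 ✓; bearing(U→C) − bearing(U→K) = 129.0° ✓; |UC| = 10.40 ✓; ∠(UC, CW) = 98.00° ✗; |CW| = 23.70 ✓.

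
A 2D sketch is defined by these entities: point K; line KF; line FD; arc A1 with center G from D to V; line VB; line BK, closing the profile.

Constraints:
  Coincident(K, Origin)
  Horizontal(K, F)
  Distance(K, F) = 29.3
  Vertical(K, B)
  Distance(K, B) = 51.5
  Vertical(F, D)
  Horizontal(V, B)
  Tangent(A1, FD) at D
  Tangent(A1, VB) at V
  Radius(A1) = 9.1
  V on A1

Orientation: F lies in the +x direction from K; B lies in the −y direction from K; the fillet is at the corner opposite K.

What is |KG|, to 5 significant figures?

46.966

K is at the origin; K and F share the same y with |KF| = 29.3 and F on the +x side, so F = (29.300, 0.0000). K and B share the same x with |KB| = 51.5 and B on the −y side, so B = (0.0000, -51.500). The virtual corner opposite K is at (29.300, -51.500). The tangent condition forces GD to be normal to FD and A1 meets VB tangentially, so GV is at right angles to VB, with radius 9.1, so the center G sits 9.1 in from both sides at G = (20.200, -42.400). Then |KG| = |G − K| = 46.966.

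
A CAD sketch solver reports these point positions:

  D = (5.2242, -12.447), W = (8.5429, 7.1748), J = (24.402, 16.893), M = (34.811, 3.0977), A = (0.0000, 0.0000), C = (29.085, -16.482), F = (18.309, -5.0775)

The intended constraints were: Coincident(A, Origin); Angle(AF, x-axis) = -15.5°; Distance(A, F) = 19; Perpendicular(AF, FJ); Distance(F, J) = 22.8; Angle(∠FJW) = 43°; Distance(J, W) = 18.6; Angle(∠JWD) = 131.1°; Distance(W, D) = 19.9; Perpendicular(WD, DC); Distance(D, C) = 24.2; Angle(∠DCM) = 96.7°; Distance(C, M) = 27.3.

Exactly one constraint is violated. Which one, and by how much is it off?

Distance(C, M) = 27.3 — off by 6.90.

A = (0.00, 0.00) ✓; AF at -15.50° ✓; |AF| = 19.00 ✓; ∠(AF, FJ) = 90.00° ✓; |FJ| = 22.80 ✓; ∠FJW = 43.00° ✓; |JW| = 18.60 ✓; ∠JWD = 131.1° ✓; |WD| = 19.90 ✓; ∠(WD, DC) = 90.00° ✓; |DC| = 24.20 ✓; ∠DCM = 96.70° ✓; |CM| = 20.40 ✗.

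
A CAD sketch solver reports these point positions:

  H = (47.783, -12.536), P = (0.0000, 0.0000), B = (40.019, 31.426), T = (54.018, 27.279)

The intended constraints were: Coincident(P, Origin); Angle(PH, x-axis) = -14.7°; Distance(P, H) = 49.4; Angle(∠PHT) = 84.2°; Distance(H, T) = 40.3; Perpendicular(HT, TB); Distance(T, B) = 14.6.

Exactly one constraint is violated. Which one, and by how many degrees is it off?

Perpendicular(HT, TB) — off by 7.60°.

P = (0.00, 0.00) ✓; PH at -14.70° ✓; |PH| = 49.40 ✓; ∠PHT = 84.20° ✓; |HT| = 40.30 ✓; ∠(HT, TB) = 82.40° ✗; |TB| = 14.60 ✓.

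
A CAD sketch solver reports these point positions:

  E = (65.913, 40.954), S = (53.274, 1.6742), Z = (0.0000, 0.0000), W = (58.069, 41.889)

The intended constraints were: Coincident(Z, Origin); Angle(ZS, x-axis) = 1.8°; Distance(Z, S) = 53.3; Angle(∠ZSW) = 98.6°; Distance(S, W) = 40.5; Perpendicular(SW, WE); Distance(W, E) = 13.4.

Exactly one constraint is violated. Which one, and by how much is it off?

Distance(W, E) = 13.4 — off by 5.50.

Z = (0.00, 0.00) ✓; ZS at 1.800° ✓; |ZS| = 53.30 ✓; ∠ZSW = 98.60° ✓; |SW| = 40.50 ✓; ∠(SW, WE) = 90.00° ✓; |WE| = 7.900 ✗.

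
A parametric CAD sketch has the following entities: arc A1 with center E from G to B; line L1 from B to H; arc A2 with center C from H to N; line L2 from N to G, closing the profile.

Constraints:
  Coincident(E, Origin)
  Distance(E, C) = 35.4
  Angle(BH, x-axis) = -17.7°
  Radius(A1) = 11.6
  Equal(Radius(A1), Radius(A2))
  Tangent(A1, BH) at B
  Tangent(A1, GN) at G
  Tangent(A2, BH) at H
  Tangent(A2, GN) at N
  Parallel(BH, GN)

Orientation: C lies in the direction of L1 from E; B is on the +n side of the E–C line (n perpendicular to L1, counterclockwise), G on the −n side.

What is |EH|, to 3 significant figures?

37.3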